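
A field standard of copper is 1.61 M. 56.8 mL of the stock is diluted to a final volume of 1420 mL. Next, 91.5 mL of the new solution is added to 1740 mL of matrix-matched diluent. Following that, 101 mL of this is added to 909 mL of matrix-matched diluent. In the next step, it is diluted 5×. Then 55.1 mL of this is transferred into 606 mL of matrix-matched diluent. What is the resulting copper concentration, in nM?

5360 nM

Overall dilution factor = 25 × 20.02 × 10 × 5 × 12.00 = 3.00 × 10⁵.
1.61 M / 3.00 × 10⁵ = 5.36 × 10⁻⁶ M = 5360 nM.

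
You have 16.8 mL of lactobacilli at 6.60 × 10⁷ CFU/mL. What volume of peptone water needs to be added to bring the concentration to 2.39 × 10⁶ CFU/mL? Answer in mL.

447 mL

V₂ = C₁V₁/C₂ = 6.60 × 10⁷ × 16.8 / 2.39 × 10⁶ = 464 mL.
Diluent to add = V₂ − V₁ = 464 − 16.8 = 447 mL.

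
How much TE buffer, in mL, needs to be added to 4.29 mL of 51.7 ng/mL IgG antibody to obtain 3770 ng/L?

54.5 mL

3770 ng/L = 3.77 ng/mL.
V₂ = C₁V₁/C₂ = 51.7 × 4.29 / 3.77 = 58.8 mL.
Diluent to add = V₂ − V₁ = 58.8 − 4.29 = 54.5 mL.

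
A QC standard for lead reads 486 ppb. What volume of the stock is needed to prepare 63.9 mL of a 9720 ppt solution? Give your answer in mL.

9720 ppt = 9.72 ppb.
V₁ = C₂V₂/C₁ = 9.72 × 63.9 / 486 = 1.28 mL.

1.28 mL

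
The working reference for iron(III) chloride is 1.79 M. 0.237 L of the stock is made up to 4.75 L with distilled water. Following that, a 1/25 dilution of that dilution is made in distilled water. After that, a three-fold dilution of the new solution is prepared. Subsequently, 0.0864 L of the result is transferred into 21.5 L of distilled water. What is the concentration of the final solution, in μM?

Overall dilution factor = 20.04 × 25 × 3 × 249.8 = 3.76 × 10⁵.
1.79 M / 3.76 × 10⁵ = 4.77 × 10⁻⁶ M = 4.77 μM.

4.77 μM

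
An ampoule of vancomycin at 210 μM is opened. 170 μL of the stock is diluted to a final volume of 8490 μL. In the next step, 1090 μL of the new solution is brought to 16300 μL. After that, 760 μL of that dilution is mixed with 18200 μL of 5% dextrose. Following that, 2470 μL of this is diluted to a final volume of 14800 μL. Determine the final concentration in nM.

Overall dilution factor = 49.94 × 14.95 × 24.95 × 5.992 = 1.12 × 10⁵.
210 μM / 1.12 × 10⁵ = 1.88 × 10⁻³ μM = 1.88 nM.

1.88 nM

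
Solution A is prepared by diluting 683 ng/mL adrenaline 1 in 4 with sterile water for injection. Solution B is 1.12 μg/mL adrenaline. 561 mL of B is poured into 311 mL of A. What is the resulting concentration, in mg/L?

0.781 mg/L

C_A = 683 ng/mL / 4 = 171 ng/mL.
C_B = 1.12 μg/mL = 1120 ng/mL.
C_mix = (C_A·V_A + C_B·V_B)/(V_A + V_B) = (171×311 + 1120×561) / 872.0 = 781 ng/mL = 0.781 mg/L.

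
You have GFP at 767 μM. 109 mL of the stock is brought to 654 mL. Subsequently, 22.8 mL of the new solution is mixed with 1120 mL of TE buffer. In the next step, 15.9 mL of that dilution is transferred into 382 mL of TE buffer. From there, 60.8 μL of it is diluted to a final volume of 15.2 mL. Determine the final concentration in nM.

0.408 nM

Overall dilution factor = 6 × 50.12 × 25.03 × 250 = 1.88 × 10⁶.
767 μM / 1.88 × 10⁶ = 4.08 × 10⁻⁴ μM = 0.408 nM.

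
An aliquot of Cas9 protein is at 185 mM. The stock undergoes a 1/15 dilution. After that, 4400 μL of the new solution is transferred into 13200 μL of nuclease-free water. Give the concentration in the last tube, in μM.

3080 μM

Overall dilution factor = 15 × 4 = 60.0.
185 mM / 60.0 = 3.08 mM = 3080 μM.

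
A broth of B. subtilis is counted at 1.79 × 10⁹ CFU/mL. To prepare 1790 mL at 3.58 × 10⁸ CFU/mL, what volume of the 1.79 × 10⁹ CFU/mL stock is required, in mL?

V₁ = C₂V₂/C₁ = 3.58 × 10⁸ × 1790 / 1.79 × 10⁹ = 358 mL.

358 mL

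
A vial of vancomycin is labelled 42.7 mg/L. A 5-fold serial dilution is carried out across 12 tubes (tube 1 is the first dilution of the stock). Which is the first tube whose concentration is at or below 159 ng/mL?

Tube n has concentration 42.7 mg/L / 5ⁿ.
Need 5ⁿ ≥ 42.7 mg/L / 159 ng/mL = 269, so n ≥ 3.48.
First such tube: n = 4.

tube 4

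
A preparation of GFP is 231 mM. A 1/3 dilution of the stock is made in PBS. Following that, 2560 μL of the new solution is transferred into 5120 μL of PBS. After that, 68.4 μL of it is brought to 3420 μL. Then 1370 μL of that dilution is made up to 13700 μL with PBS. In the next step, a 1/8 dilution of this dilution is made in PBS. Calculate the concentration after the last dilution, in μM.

Overall dilution factor = 3 × 3 × 50 × 10 × 8 = 3.60 × 10⁴.
231 mM / 3.60 × 10⁴ = 6.42 × 10⁻³ mM = 6.42 μM.

6.42 μM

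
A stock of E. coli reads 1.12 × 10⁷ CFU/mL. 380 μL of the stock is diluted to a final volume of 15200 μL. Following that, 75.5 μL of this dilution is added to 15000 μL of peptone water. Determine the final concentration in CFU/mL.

Overall dilution factor = 40 × 199.7 = 7987.
1.12 × 10⁷ CFU/mL / 7987 = 1400 CFU/mL.

1400 CFU/mL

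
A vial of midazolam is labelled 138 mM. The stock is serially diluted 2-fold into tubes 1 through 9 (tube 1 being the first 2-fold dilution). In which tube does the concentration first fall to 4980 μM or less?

tube 5

Tube n has concentration 138 mM / 2ⁿ.
Need 2ⁿ ≥ 138 mM / 4980 μM = 27.7, so n ≥ 4.79.
First such tube: n = 5.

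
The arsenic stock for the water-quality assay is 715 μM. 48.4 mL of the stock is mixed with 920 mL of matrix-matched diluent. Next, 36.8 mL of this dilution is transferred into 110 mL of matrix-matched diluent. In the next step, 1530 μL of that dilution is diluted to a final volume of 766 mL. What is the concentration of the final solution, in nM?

17.9 nM

Overall dilution factor = 20.01 × 3.989 × 500.7 = 4.00 × 10⁴.
715 μM / 4.00 × 10⁴ = 0.0179 μM = 17.9 nM.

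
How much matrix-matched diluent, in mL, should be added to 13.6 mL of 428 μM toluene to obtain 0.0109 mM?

0.0109 mM = 10.9 μM.
V₂ = C₁V₁/C₂ = 428 × 13.6 / 10.9 = 534 mL.
Diluent to add = V₂ − V₁ = 534 − 13.6 = 520 mL.

520 mL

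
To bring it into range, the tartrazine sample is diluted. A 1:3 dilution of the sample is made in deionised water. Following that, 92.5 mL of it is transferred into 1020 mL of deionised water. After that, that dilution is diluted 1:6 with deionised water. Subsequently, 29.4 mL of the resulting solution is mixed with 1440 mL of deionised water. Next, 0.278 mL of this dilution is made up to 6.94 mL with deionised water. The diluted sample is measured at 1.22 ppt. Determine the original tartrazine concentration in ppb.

330 ppb

Overall dilution factor = 3 × 12.03 × 6 × 49.98 × 24.96 = 2.70 × 10⁵.
Original = 1.22 ppt × 2.70 × 10⁵ = 3.30 × 10⁵ ppt = 330 ppb.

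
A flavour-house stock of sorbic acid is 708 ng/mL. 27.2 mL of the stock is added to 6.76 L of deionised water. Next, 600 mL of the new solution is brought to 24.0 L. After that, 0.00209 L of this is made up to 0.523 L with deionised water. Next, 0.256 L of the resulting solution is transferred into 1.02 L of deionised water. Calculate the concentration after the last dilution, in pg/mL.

0.0569 pg/mL

Overall dilution factor = 249.5 × 40 × 250.2 × 4.984 = 1.24 × 10⁷.
708 ng/mL / 1.24 × 10⁷ = 5.69 × 10⁻⁵ ng/mL = 0.0569 pg/mL.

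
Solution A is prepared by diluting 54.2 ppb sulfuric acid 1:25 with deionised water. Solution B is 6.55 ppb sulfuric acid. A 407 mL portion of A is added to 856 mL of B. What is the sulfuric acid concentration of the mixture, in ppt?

C_A = 54.2 ppb / 25 = 2.17 ppb.
C_mix = (C_A·V_A + C_B·V_B)/(V_A + V_B) = (2.17×407 + 6.55×856) / 1263 = 5.14 ppb = 5140 ppt.

5140 ppt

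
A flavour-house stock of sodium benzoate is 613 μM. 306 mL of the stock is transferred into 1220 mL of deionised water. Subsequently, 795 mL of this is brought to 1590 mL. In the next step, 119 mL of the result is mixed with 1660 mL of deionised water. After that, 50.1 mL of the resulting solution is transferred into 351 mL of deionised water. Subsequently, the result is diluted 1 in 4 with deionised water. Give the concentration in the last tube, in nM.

Overall dilution factor = 4.987 × 2 × 14.95 × 8.006 × 4 = 4775.
613 μM / 4775 = 0.128 μM = 128 nM.

128 nM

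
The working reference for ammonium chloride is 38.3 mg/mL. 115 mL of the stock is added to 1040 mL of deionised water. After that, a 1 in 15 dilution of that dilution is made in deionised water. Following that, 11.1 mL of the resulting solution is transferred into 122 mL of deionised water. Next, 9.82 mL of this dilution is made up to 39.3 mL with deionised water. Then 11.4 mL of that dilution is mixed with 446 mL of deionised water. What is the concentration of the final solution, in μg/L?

Overall dilution factor = 10.04 × 15 × 11.99 × 4.002 × 40.12 = 2.90 × 10⁵.
38.3 mg/mL / 2.90 × 10⁵ = 1.32 × 10⁻⁴ mg/mL = 132 μg/L.

132 μg/L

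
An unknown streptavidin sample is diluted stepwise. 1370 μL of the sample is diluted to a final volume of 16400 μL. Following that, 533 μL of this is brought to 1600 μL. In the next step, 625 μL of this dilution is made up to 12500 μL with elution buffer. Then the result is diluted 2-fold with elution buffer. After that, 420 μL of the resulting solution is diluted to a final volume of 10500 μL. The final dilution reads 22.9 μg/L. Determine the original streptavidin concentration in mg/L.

Overall dilution factor = 11.97 × 3.002 × 20 × 2 × 25 = 3.59 × 10⁴.
Original = 22.9 μg/L × 3.59 × 10⁴ = 8.23 × 10⁵ μg/L = 823 mg/L.

823 mg/L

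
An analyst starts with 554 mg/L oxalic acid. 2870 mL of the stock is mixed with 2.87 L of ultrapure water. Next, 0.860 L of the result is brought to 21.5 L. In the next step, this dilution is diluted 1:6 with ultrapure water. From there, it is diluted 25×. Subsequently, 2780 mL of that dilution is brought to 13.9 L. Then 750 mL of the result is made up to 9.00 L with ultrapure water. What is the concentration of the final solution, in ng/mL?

Overall dilution factor = 2 × 25 × 6 × 25 × 5 × 12 = 4.50 × 10⁵.
554 mg/L / 4.50 × 10⁵ = 1.23 × 10⁻³ mg/L = 1.23 ng/mL.

1.23 ng/mL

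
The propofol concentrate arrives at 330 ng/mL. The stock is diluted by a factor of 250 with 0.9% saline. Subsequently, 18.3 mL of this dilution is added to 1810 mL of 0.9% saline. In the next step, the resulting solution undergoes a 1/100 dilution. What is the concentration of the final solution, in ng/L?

0.132 ng/L

Overall dilution factor = 250 × 99.91 × 100 = 2.50 × 10⁶.
330 ng/mL / 2.50 × 10⁶ = 1.32 × 10⁻⁴ ng/mL = 0.132 ng/L.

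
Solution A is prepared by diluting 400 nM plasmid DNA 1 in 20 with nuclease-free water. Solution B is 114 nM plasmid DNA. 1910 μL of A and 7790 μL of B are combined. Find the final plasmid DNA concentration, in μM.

C_A = 400 nM / 20 = 20.0 nM.
C_mix = (C_A·V_A + C_B·V_B)/(V_A + V_B) = (20.0×1910 + 114×7790) / 9700 = 95.5 nM = 0.0955 μM.

0.0955 μM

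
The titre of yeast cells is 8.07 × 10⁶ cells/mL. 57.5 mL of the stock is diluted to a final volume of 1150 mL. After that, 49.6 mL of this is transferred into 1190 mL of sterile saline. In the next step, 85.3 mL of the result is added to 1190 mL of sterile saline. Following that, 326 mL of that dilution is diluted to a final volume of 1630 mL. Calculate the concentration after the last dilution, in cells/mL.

216 cells/mL

Overall dilution factor = 20 × 24.99 × 14.95 × 5 = 3.74 × 10⁴.
8.07 × 10⁶ cells/mL / 3.74 × 10⁴ = 216 cells/mL.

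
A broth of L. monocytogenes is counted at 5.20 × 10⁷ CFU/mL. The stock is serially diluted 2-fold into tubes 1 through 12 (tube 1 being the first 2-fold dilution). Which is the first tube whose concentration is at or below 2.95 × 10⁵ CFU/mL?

tube 8

Tube n has concentration 5.20 × 10⁷ CFU/mL / 2ⁿ.
Need 2ⁿ ≥ 5.20 × 10⁷ CFU/mL / 2.95 × 10⁵ CFU/mL = 176, so n ≥ 7.46.
First such tube: n = 8.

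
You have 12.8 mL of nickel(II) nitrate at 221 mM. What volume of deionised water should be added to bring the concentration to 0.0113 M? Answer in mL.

0.0113 M = 11.3 mM.
V₂ = C₁V₁/C₂ = 221 × 12.8 / 11.3 = 250 mL.
Diluent to add = V₂ − V₁ = 250 − 12.8 = 238 mL.

238 mL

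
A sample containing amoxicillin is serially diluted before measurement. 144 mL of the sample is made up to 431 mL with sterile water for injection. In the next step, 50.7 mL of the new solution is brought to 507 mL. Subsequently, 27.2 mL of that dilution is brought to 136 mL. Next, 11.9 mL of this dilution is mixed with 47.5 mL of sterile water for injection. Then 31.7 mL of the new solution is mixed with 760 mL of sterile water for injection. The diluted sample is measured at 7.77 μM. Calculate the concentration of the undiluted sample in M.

0.145 M

Overall dilution factor = 2.993 × 10 × 5 × 4.992 × 24.97 = 1.87 × 10⁴.
Original = 7.77 μM × 1.87 × 10⁴ = 1.45 × 10⁵ μM = 0.145 M.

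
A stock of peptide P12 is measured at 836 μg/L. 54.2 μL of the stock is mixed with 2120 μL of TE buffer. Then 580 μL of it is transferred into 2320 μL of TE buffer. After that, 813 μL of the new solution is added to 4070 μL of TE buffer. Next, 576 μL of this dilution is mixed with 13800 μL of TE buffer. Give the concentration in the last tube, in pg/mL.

Overall dilution factor = 40.11 × 5 × 6.006 × 24.96 = 3.01 × 10⁴.
836 μg/L / 3.01 × 10⁴ = 0.0278 μg/L = 27.8 pg/mL.

27.8 pg/mL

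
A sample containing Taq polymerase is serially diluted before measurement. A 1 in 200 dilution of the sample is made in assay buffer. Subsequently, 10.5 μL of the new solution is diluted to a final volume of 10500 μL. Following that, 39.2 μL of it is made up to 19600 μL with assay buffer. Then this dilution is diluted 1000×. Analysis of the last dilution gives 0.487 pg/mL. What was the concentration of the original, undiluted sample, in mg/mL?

Overall dilution factor = 200 × 1000 × 500 × 1000 = 1.00 × 10¹¹.
Original = 0.487 pg/mL × 1.00 × 10¹¹ = 4.87 × 10¹⁰ pg/mL = 48.7 mg/mL.

48.7 mg/mL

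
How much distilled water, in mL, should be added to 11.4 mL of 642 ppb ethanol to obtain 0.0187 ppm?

0.0187 ppm = 18.7 ppb.
V₂ = C₁V₁/C₂ = 642 × 11.4 / 18.7 = 391 mL.
Diluent to add = V₂ − V₁ = 391 − 11.4 = 380 mL.

380 mL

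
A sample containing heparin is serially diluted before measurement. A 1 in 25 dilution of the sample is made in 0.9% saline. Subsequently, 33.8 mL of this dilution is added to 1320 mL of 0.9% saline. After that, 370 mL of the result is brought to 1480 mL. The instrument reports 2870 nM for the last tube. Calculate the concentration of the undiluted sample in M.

0.0115 M

Overall dilution factor = 25 × 40.05 × 4 = 4005.
Original = 2870 nM × 4005 = 1.15 × 10⁷ nM = 0.0115 M.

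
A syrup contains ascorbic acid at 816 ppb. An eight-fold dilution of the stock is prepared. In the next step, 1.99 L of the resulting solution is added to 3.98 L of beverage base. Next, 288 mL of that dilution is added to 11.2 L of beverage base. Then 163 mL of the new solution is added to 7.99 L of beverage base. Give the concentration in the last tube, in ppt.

Overall dilution factor = 8 × 3 × 39.89 × 50.02 = 4.79 × 10⁴.
816 ppb / 4.79 × 10⁴ = 0.0170 ppb = 17.0 ppt.

17.0 ppt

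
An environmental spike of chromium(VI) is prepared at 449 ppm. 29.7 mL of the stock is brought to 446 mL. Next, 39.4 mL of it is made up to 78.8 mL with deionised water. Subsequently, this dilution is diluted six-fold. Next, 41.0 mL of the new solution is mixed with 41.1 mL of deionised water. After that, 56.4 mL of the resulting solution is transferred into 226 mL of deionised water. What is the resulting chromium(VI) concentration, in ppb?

Overall dilution factor = 15.02 × 2 × 6 × 2.002 × 5.007 = 1807.
449 ppm / 1807 = 0.249 ppm = 249 ppb.

249 ppb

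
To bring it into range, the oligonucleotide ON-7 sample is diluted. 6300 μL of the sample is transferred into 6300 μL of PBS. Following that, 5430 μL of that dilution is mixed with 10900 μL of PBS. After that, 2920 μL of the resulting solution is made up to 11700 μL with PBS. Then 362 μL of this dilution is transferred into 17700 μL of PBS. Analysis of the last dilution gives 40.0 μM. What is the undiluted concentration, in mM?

48.1 mM

Overall dilution factor = 2 × 3.007 × 4.007 × 49.90 = 1202.
Original = 40.0 μM × 1202 = 4.81 × 10⁴ μM = 48.1 mM.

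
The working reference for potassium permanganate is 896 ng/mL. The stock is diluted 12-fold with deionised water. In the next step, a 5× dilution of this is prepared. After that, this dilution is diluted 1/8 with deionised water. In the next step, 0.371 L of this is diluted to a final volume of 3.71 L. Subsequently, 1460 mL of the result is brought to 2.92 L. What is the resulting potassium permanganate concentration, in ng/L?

Overall dilution factor = 12 × 5 × 8 × 10 × 2 = 9600.
896 ng/mL / 9600 = 0.0933 ng/mL = 93.3 ng/L.

93.3 ng/L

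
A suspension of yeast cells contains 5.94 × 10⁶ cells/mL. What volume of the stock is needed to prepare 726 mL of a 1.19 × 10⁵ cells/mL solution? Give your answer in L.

0.0145 L

V₁ = C₂V₂/C₁ = 1.19 × 10⁵ × 726 / 5.94 × 10⁶ = 14.5 mL = 0.0145 L.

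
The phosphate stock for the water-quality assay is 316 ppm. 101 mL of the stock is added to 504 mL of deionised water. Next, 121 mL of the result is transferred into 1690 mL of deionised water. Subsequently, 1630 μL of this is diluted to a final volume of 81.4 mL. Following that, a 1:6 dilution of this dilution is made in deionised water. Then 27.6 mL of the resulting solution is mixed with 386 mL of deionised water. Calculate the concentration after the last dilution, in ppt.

Overall dilution factor = 5.990 × 14.97 × 49.94 × 6 × 14.99 = 4.03 × 10⁵.
316 ppm / 4.03 × 10⁵ = 7.85 × 10⁻⁴ ppm = 785 ppt.

785 ppt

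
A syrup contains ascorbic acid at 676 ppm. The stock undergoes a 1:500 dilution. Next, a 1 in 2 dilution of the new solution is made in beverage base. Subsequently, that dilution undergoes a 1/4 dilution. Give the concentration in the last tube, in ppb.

169 ppb

Overall dilution factor = 500 × 2 × 4 = 4000.
676 ppm / 4000 = 0.169 ppm = 169 ppb.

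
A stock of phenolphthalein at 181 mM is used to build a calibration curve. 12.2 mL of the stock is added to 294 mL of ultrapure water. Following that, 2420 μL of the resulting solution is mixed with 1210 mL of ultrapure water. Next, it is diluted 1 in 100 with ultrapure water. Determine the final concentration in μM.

0.144 μM

Overall dilution factor = 25.10 × 501 × 100 = 1.26 × 10⁶.
181 mM / 1.26 × 10⁶ = 1.44 × 10⁻⁴ mM = 0.144 μM.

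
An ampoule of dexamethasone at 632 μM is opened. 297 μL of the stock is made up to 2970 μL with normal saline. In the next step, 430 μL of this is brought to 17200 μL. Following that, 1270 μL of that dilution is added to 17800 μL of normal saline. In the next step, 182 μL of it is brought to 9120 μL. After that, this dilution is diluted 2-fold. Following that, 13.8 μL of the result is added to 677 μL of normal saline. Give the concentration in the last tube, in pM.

Overall dilution factor = 10 × 40 × 15.02 × 50.11 × 2 × 50.06 = 3.01 × 10⁷.
632 μM / 3.01 × 10⁷ = 2.10 × 10⁻⁵ μM = 21.0 pM.

21.0 pM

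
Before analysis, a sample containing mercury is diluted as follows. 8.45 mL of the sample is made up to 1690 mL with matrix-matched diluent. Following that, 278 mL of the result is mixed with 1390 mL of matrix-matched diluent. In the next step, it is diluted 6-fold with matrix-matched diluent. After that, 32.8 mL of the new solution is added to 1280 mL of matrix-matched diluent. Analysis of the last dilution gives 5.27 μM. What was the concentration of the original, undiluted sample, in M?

Overall dilution factor = 200 × 6 × 6 × 40.02 = 2.88 × 10⁵.
Original = 5.27 μM × 2.88 × 10⁵ = 1.52 × 10⁶ μM = 1.52 M.

1.52 M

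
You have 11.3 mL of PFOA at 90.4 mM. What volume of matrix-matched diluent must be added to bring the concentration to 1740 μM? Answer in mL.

576 mL

1740 μM = 1.74 mM.
V₂ = C₁V₁/C₂ = 90.4 × 11.3 / 1.74 = 587 mL.
Diluent to add = V₂ − V₁ = 587 − 11.3 = 576 mL.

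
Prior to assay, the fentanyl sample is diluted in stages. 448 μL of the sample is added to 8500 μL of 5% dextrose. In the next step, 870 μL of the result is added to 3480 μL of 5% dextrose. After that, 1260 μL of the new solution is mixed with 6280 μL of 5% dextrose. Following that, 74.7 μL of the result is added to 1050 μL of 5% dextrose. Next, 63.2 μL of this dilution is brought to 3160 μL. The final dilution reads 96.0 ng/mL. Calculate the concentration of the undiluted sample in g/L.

43.2 g/L

Overall dilution factor = 19.97 × 5 × 5.984 × 15.06 × 50 = 4.50 × 10⁵.
Original = 96.0 ng/mL × 4.50 × 10⁵ = 4.32 × 10⁷ ng/mL = 43.2 g/L.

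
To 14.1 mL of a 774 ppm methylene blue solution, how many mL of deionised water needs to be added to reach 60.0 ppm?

168 mL

V₂ = C₁V₁/C₂ = 774 × 14.1 / 60.0 = 182 mL.
Diluent to add = V₂ − V₁ = 182 − 14.1 = 168 mL.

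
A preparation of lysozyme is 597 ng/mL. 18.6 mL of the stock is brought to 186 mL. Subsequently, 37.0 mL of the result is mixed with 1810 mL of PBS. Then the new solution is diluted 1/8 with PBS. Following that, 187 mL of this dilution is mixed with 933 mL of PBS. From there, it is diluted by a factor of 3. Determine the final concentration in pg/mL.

Overall dilution factor = 10 × 49.92 × 8 × 5.989 × 3 = 7.18 × 10⁴.
597 ng/mL / 7.18 × 10⁴ = 8.32 × 10⁻³ ng/mL = 8.32 pg/mL.

8.32 pg/mL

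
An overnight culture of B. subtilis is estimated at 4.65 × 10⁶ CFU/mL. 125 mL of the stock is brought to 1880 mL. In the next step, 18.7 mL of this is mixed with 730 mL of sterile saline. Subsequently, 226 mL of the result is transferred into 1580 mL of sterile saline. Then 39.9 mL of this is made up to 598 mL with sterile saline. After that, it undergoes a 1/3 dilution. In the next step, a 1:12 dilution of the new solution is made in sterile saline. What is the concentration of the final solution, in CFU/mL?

1.79 CFU/mL

Overall dilution factor = 15.04 × 40.04 × 7.991 × 14.99 × 3 × 12 = 2.60 × 10⁶.
4.65 × 10⁶ CFU/mL / 2.60 × 10⁶ = 1.79 CFU/mL.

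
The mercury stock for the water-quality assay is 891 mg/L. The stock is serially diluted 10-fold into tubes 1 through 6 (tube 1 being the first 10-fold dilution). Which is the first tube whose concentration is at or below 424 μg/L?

Tube n has concentration 891 mg/L / 10ⁿ.
Need 10ⁿ ≥ 891 mg/L / 424 μg/L = 2101, so n ≥ 3.32.
First such tube: n = 4.

tube 4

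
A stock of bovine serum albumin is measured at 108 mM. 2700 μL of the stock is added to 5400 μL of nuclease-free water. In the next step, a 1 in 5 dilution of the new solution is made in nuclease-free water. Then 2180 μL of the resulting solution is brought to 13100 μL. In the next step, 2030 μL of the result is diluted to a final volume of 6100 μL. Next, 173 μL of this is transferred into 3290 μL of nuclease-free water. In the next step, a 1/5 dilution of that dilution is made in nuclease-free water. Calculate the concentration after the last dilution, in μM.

Overall dilution factor = 3 × 5 × 6.009 × 3.005 × 20.02 × 5 = 2.71 × 10⁴.
108 mM / 2.71 × 10⁴ = 3.98 × 10⁻³ mM = 3.98 μM.

3.98 μM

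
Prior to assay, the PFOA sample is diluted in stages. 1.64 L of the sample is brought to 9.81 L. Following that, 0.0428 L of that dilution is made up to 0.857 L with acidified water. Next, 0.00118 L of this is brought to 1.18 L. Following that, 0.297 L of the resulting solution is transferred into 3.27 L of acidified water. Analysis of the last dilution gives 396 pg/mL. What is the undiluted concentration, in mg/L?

570 mg/L

Overall dilution factor = 5.982 × 20.02 × 1000 × 12.01 = 1.44 × 10⁶.
Original = 396 pg/mL × 1.44 × 10⁶ = 5.70 × 10⁸ pg/mL = 570 mg/L.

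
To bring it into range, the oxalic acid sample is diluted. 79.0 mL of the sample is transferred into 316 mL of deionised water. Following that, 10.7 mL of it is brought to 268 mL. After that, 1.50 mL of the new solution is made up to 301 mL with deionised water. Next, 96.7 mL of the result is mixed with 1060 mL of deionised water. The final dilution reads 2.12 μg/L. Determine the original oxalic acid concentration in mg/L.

637 mg/L

Overall dilution factor = 5 × 25.05 × 200.7 × 11.96 = 3.01 × 10⁵.
Original = 2.12 μg/L × 3.01 × 10⁵ = 6.37 × 10⁵ μg/L = 637 mg/L.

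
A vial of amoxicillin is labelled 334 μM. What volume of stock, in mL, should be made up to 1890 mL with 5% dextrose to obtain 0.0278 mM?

0.0278 mM = 27.8 μM.
V₁ = C₂V₂/C₁ = 27.8 × 1890 / 334 = 157 mL.

157 mL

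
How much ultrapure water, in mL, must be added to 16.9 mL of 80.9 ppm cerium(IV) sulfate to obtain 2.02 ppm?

660 mL

V₂ = C₁V₁/C₂ = 80.9 × 16.9 / 2.02 = 677 mL.
Diluent to add = V₂ − V₁ = 677 − 16.9 = 660 mL.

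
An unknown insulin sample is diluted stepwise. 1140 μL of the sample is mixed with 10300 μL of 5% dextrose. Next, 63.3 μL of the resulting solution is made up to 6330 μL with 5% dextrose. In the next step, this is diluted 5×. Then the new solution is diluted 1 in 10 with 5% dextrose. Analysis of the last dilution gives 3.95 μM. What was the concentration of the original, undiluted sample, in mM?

Overall dilution factor = 10.04 × 100 × 5 × 10 = 5.02 × 10⁴.
Original = 3.95 μM × 5.02 × 10⁴ = 1.98 × 10⁵ μM = 198 mM.

198 mM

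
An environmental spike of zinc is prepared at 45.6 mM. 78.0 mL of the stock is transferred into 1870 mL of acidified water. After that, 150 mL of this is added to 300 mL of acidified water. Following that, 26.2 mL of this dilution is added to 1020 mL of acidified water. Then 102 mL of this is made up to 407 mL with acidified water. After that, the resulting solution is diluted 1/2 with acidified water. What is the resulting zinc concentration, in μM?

Overall dilution factor = 24.97 × 3 × 39.93 × 3.990 × 2 = 2.39 × 10⁴.
45.6 mM / 2.39 × 10⁴ = 1.91 × 10⁻³ mM = 1.91 μM.

1.91 μM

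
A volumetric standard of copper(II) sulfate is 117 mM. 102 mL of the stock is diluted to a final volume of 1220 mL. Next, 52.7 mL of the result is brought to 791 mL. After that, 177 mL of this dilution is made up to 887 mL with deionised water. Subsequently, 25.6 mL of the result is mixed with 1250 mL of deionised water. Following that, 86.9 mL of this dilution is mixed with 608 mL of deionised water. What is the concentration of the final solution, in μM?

0.326 μM

Overall dilution factor = 11.96 × 15.01 × 5.011 × 49.83 × 7.997 = 3.58 × 10⁵.
117 mM / 3.58 × 10⁵ = 3.26 × 10⁻⁴ mM = 0.326 μM.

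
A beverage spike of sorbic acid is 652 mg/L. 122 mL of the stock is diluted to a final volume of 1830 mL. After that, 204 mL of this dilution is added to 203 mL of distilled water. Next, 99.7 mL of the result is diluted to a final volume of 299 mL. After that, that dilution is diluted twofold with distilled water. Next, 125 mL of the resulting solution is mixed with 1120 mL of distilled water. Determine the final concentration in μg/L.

Overall dilution factor = 15 × 1.995 × 2.999 × 2 × 9.960 = 1788.
652 mg/L / 1788 = 0.365 mg/L = 365 μg/L.

365 μg/L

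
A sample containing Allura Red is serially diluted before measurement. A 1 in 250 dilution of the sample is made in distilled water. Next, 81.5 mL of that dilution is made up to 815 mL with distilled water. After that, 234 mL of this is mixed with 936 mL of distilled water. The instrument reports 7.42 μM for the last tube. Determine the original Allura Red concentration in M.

0.0927 M

Overall dilution factor = 250 × 10 × 5 = 1.25 × 10⁴.
Original = 7.42 μM × 1.25 × 10⁴ = 9.28 × 10⁴ μM = 0.0927 M.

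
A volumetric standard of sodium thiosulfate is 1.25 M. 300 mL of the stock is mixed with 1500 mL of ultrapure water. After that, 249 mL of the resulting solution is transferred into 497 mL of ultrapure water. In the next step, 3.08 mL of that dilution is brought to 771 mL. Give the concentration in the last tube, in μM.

Overall dilution factor = 6 × 2.996 × 250.3 = 4500.
1.25 M / 4500 = 2.78 × 10⁻⁴ M = 278 μM.

278 μM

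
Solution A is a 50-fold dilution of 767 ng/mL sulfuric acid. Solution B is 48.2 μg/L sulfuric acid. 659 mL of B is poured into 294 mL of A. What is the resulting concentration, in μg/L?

38.1 μg/L

C_A = 767 ng/mL / 50 = 15.3 ng/mL.
C_B = 48.2 μg/L = 48.2 ng/mL.
C_mix = (C_A·V_A + C_B·V_B)/(V_A + V_B) = (15.3×294 + 48.2×659) / 953.0 = 38.1 ng/mL = 38.1 μg/L.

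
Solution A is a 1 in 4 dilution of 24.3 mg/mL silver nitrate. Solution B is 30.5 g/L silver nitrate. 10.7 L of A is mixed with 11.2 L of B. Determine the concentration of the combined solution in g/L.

C_A = 24.3 mg/mL / 4 = 6.08 mg/mL.
C_B = 30.5 g/L = 30.5 mg/mL.
C_mix = (C_A·V_A + C_B·V_B)/(V_A + V_B) = (6.08×10.7 + 30.5×11.2) / 21.90 = 18.6 mg/mL = 18.6 g/L.

18.6 g/L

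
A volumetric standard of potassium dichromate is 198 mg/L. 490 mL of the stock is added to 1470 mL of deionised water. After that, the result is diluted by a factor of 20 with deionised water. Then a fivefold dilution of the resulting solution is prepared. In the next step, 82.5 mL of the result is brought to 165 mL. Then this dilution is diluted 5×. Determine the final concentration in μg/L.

Overall dilution factor = 4 × 20 × 5 × 2 × 5 = 4000.
198 mg/L / 4000 = 0.0495 mg/L = 49.5 μg/L.

49.5 μg/L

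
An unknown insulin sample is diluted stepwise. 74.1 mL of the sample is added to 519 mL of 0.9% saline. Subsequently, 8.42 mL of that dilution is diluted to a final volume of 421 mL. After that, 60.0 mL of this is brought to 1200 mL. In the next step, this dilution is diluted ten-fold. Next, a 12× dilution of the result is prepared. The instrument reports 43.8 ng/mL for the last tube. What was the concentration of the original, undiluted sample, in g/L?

42.1 g/L

Overall dilution factor = 8.004 × 50 × 20 × 10 × 12 = 9.60 × 10⁵.
Original = 43.8 ng/mL × 9.60 × 10⁵ = 4.21 × 10⁷ ng/mL = 42.1 g/L.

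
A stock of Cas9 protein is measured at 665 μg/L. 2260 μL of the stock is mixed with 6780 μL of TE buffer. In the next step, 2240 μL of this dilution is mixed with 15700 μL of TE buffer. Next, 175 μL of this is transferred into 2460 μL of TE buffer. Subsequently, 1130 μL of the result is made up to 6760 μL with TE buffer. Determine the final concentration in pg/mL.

Overall dilution factor = 4 × 8.009 × 15.06 × 5.982 = 2886.
665 μg/L / 2886 = 0.230 μg/L = 230 pg/mL.

230 pg/mL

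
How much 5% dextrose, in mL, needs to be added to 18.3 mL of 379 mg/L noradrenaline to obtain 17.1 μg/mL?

17.1 μg/mL = 17.1 mg/L.
V₂ = C₁V₁/C₂ = 379 × 18.3 / 17.1 = 406 mL.
Diluent to add = V₂ − V₁ = 406 − 18.3 = 387 mL.

387 mL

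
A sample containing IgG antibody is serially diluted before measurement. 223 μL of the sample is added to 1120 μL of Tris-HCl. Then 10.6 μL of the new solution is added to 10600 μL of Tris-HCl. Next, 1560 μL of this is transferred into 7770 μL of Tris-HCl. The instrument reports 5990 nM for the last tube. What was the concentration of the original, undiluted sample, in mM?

Overall dilution factor = 6.022 × 1001 × 5.981 = 3.61 × 10⁴.
Original = 5990 nM × 3.61 × 10⁴ = 2.16 × 10⁸ nM = 216 mM.

216 mM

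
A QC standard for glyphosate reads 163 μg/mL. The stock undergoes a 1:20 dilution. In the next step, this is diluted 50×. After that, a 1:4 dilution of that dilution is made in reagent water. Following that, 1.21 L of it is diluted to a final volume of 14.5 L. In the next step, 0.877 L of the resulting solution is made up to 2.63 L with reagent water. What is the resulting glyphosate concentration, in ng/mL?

Overall dilution factor = 20 × 50 × 4 × 11.98 × 2.999 = 1.44 × 10⁵.
163 μg/mL / 1.44 × 10⁵ = 1.13 × 10⁻³ μg/mL = 1.13 ng/mL.

1.13 ng/mL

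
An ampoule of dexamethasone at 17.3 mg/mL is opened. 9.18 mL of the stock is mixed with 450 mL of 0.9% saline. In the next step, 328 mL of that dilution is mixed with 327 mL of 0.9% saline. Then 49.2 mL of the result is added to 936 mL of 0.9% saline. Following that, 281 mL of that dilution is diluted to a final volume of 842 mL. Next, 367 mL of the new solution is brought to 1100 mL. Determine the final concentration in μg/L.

Overall dilution factor = 50.02 × 1.997 × 20.02 × 2.996 × 2.997 = 1.80 × 10⁴.
17.3 mg/mL / 1.80 × 10⁴ = 9.63 × 10⁻⁴ mg/mL = 963 μg/L.

963 μg/L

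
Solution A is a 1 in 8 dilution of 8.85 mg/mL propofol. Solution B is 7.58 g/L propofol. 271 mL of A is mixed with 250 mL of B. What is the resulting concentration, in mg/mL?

4.21 mg/mL

C_A = 8.85 mg/mL / 8 = 1.11 mg/mL.
C_B = 7.58 g/L = 7.58 mg/mL.
C_mix = (C_A·V_A + C_B·V_B)/(V_A + V_B) = (1.11×271 + 7.58×250) / 521.0 = 4.21 mg/mL.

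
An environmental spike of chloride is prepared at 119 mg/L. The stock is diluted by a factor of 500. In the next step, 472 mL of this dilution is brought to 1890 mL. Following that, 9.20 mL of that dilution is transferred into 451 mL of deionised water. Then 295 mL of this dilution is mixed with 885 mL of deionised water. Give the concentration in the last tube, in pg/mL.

297 pg/mL

Overall dilution factor = 500 × 4.004 × 50.02 × 4 = 4.01 × 10⁵.
119 mg/L / 4.01 × 10⁵ = 2.97 × 10⁻⁴ mg/L = 297 pg/mL.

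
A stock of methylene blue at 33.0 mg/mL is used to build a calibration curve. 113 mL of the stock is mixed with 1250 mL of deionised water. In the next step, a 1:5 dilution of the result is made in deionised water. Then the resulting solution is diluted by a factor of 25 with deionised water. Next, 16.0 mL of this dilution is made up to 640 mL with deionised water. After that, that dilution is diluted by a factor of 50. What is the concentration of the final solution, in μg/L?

10.9 μg/L

Overall dilution factor = 12.06 × 5 × 25 × 40 × 50 = 3.02 × 10⁶.
33.0 mg/mL / 3.02 × 10⁶ = 1.09 × 10⁻⁵ mg/mL = 10.9 μg/L.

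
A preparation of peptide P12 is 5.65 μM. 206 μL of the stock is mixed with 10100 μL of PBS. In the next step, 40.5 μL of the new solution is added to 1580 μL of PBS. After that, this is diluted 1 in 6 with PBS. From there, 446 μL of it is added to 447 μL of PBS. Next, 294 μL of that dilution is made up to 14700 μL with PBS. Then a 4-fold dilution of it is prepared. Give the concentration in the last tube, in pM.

1.17 pM

Overall dilution factor = 50.03 × 40.01 × 6 × 2.002 × 50 × 4 = 4.81 × 10⁶.
5.65 μM / 4.81 × 10⁶ = 1.17 × 10⁻⁶ μM = 1.17 pM.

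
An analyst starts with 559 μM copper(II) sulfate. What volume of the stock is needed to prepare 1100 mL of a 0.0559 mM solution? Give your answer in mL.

0.0559 mM = 55.9 μM.
V₁ = C₂V₂/C₁ = 55.9 × 1100 / 559 = 110 mL.

110 mL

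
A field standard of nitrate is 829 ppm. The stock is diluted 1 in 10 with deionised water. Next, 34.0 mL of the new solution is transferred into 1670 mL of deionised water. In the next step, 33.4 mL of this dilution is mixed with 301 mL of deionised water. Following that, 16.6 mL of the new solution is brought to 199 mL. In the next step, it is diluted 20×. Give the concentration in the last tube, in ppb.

Overall dilution factor = 10 × 50.12 × 10.01 × 11.99 × 20 = 1.20 × 10⁶.
829 ppm / 1.20 × 10⁶ = 6.89 × 10⁻⁴ ppm = 0.689 ppb.

0.689 ppb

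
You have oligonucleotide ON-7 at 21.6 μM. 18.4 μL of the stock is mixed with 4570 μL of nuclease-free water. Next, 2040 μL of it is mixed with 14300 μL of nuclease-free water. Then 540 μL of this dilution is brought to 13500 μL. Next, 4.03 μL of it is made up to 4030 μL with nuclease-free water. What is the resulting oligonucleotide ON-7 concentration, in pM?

Overall dilution factor = 249.4 × 8.010 × 25 × 1000 = 4.99 × 10⁷.
21.6 μM / 4.99 × 10⁷ = 4.33 × 10⁻⁷ μM = 0.433 pM.

0.433 pM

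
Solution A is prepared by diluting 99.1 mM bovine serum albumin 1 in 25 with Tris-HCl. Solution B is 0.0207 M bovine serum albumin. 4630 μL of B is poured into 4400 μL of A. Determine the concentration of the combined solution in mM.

12.5 mM

C_A = 99.1 mM / 25 = 3.96 mM.
C_B = 0.0207 M = 20.7 mM.
C_mix = (C_A·V_A + C_B·V_B)/(V_A + V_B) = (3.96×4400 + 20.7×4630) / 9030 = 12.5 mM.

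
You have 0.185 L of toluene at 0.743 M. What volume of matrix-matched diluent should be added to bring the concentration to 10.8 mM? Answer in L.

12.5 L

10.8 mM = 0.0108 M.
V₂ = C₁V₁/C₂ = 0.743 × 0.185 / 0.0108 = 12.7 L.
Diluent to add = V₂ − V₁ = 12.7 − 0.185 = 12.5 L.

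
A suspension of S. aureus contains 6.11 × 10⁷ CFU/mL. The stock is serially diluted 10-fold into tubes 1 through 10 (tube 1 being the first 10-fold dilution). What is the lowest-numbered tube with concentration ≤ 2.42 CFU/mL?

Tube n has concentration 6.11 × 10⁷ CFU/mL / 10ⁿ.
Need 10ⁿ ≥ 6.11 × 10⁷ CFU/mL / 2.42 CFU/mL = 2.52 × 10⁷, so n ≥ 7.40.
First such tube: n = 8.

tube 8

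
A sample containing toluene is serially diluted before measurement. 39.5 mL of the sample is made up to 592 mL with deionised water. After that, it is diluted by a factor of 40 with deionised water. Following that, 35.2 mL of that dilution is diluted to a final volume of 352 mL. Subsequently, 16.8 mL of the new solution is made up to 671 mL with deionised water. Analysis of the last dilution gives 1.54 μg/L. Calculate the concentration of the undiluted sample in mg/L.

369 mg/L

Overall dilution factor = 14.99 × 40 × 10 × 39.94 = 2.39 × 10⁵.
Original = 1.54 μg/L × 2.39 × 10⁵ = 3.69 × 10⁵ μg/L = 369 mg/L.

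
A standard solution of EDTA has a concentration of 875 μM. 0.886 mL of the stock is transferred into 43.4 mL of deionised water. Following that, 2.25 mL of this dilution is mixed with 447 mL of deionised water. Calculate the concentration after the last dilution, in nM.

87.7 nM

Overall dilution factor = 49.98 × 199.7 = 9980.
875 μM / 9980 = 0.0877 μM = 87.7 nM.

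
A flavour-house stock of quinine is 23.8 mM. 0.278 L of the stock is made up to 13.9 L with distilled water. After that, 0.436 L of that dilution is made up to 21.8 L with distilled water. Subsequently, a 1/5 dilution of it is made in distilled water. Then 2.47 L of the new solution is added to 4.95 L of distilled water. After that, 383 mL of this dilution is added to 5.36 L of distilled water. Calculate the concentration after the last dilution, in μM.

0.0423 μM

Overall dilution factor = 50 × 50 × 5 × 3.004 × 14.99 = 5.63 × 10⁵.
23.8 mM / 5.63 × 10⁵ = 4.23 × 10⁻⁵ mM = 0.0423 μM.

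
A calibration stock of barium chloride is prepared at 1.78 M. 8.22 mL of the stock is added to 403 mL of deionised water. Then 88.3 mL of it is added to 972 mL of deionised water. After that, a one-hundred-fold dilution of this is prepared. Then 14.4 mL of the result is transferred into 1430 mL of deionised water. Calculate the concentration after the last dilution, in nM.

295 nM

Overall dilution factor = 50.03 × 12.01 × 100 × 100.3 = 6.03 × 10⁶.
1.78 M / 6.03 × 10⁶ = 2.95 × 10⁻⁷ M = 295 nM.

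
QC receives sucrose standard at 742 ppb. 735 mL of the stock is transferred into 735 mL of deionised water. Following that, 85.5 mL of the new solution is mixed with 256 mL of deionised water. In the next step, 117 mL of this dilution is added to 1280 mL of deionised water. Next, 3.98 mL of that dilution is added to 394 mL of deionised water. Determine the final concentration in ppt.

Overall dilution factor = 2 × 3.994 × 11.94 × 99.99 = 9538.
742 ppb / 9538 = 0.0778 ppb = 77.8 ppt.

77.8 ppt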